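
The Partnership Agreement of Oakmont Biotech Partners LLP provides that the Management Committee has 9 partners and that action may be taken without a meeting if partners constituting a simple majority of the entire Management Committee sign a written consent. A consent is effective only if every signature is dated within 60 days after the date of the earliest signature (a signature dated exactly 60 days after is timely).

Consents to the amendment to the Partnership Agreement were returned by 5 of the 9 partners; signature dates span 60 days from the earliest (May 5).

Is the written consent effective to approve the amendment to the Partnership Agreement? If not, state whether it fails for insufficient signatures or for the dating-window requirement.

Effective — both the signature and dating-window requirements are satisfied.

Signatures required: a simple majority of 9 — a majority of 9 is 5, so 5 needed; 5 signed. Sufficient.
Dating window: the latest signature is 60 days after the earliest; the limit is 60 days. Within the window.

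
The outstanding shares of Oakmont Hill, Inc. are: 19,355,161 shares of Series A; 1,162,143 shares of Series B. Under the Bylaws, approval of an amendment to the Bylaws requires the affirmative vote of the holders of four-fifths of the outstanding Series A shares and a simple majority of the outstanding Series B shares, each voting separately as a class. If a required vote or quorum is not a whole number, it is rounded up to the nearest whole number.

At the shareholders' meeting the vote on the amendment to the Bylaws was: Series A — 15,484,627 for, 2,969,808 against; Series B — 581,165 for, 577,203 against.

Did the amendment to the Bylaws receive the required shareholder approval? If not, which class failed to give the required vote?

Series A: 4/5 of 19355161 = 15484128.80, rounded up to 15484129; 15,484,129 required, 15,484,627 in favor — approved.
Series B: a majority of 1162143 is 581072; 581,072 required, 581,165 in favor — approved.

Approved — every class gave the required vote.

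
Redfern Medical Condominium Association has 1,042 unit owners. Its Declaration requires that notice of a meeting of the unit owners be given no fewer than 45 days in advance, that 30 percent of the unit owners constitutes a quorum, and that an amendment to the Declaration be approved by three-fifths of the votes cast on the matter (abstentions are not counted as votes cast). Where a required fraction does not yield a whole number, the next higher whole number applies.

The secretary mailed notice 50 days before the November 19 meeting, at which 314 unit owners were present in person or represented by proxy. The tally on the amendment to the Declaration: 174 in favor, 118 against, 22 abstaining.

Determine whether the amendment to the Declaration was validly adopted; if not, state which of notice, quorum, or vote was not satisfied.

Notice: 50 days given; 45 required. Satisfied.
Quorum: 30% of 1,042 = 312.60, rounded up to 313; 314 present. Satisfied.
Vote: requires three-fifths of the votes cast (314 − 22 abstaining = 292); 3/5 of 292 = 175.20, rounded up to 176, so 176 needed; 174 in favor. Not satisfied.

Invalid — vote requirement not satisfied.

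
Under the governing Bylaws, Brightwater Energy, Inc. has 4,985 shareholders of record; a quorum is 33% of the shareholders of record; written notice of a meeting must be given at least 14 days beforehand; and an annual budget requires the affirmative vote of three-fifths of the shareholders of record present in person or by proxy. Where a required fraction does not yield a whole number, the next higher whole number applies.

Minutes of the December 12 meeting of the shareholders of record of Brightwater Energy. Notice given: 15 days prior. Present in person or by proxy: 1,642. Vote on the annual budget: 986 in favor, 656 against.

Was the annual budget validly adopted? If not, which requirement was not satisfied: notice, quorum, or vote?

Invalid — quorum requirement not satisfied.

Notice: 15 days given; 14 required. Satisfied.
Quorum: 33% of 4,985 = 1,645.05, rounded up to 1,646; 1,642 present. Not satisfied.
Vote: requires three-fifths of those present (1,642); 3/5 of 1642 = 985.20, rounded up to 986, so 986 needed; 986 in favor. Satisfied.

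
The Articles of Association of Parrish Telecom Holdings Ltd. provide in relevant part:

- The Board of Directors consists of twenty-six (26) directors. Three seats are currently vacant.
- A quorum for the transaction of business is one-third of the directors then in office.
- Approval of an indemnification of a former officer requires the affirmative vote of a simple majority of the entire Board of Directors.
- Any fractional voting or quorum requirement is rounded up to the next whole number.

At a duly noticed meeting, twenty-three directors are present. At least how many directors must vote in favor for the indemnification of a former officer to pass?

14

The indemnification of a former officer requires a majority of the entire Board of Directors (26).
A majority of 26 is 14.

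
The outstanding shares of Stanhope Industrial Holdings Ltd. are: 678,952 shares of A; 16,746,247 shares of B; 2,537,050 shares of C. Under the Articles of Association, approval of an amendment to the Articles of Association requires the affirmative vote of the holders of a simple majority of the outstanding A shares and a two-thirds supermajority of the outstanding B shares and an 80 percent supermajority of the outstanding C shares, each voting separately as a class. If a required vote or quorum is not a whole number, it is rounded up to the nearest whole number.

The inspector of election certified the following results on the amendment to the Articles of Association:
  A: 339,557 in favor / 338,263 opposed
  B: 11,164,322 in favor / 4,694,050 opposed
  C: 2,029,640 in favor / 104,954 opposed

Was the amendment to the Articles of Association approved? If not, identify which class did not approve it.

Approved — every class gave the required vote.

A: a majority of 678952 is 339477; 339,477 required, 339,557 in favor — approved.
B: 2/3 of 16746247 = 11164164.67, rounded up to 11164165; 11,164,165 required, 11,164,322 in favor — approved.
C: 4/5 of 2537050 = 2029640; 2,029,640 required, 2,029,640 in favor — approved.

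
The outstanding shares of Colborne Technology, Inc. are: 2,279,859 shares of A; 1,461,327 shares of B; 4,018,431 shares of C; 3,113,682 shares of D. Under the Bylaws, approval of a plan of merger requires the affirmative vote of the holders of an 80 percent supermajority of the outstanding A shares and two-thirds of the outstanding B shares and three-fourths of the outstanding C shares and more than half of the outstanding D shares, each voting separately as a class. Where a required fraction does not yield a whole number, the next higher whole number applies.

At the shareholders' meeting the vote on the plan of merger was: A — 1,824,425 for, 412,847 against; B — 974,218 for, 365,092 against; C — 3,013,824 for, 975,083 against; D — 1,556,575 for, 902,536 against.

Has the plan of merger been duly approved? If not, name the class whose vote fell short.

A: 4/5 of 2279859 = 1823887.20, rounded up to 1823888; 1,823,888 required, 1,824,425 in favor — approved.
B: 2/3 of 1461327 = 974218; 974,218 required, 974,218 in favor — approved.
C: 3/4 of 4018431 = 3013823.25, rounded up to 3013824; 3,013,824 required, 3,013,824 in favor — approved.
D: a majority of 3113682 is 1556842; 1,556,842 required, 1,556,575 in favor — not approved.

Not approved — the D shares did not give the required vote.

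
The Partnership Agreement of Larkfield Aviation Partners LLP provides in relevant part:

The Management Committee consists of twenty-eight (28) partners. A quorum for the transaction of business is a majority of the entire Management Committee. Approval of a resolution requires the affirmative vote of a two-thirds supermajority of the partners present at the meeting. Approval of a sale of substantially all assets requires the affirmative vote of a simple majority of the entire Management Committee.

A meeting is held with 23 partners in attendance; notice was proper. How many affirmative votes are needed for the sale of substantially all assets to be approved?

The sale of substantially all assets requires a majority of the entire Management Committee (28).
A majority of 28 is 15.

15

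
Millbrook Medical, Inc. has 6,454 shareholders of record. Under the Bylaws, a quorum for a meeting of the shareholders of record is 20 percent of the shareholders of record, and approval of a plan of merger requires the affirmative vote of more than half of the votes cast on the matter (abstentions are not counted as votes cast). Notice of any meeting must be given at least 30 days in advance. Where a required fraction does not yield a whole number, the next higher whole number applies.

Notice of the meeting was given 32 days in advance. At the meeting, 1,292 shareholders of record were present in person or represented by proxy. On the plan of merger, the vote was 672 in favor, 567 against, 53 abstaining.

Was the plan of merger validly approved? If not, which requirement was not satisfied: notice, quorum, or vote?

Valid — all requirements satisfied.

Notice: 32 days given; 30 required. Satisfied.
Quorum: 20% of 6,454 = 1,290.80, rounded up to 1,291; 1,292 present. Satisfied.
Vote: requires a majority of the votes cast (1,292 − 53 abstaining = 1,239); a majority of 1239 is 620, so 620 needed; 672 in favor. Satisfied.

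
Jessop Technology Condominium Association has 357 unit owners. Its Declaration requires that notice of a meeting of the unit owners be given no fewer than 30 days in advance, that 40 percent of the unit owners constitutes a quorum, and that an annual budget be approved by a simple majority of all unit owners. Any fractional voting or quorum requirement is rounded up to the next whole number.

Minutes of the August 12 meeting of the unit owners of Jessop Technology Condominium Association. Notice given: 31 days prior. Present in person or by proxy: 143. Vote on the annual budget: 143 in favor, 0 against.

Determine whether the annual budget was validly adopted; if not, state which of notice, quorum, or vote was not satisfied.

Notice: 31 days given; 30 required. Satisfied.
Quorum: 40% of 357 = 142.80, rounded up to 143; 143 present. Satisfied.
Vote: requires a majority of all unit owners (357); a majority of 357 is 179, so 179 needed; 143 in favor. Not satisfied.

Invalid — vote requirement not satisfied.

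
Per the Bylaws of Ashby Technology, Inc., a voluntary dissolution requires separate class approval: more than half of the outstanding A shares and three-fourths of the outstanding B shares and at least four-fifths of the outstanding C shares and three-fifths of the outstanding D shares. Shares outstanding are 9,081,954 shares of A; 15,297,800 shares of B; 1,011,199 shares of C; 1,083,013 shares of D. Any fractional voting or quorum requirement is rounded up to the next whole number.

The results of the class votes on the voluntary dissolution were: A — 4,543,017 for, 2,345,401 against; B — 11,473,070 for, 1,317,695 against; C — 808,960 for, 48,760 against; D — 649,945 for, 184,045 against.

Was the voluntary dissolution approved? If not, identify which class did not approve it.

A: a majority of 9081954 is 4540978; 4,540,978 required, 4,543,017 in favor — approved.
B: 3/4 of 15297800 = 11473350; 11,473,350 required, 11,473,070 in favor — not approved.
C: 4/5 of 1011199 = 808959.20, rounded up to 808960; 808,960 required, 808,960 in favor — approved.
D: 3/5 of 1083013 = 649807.80, rounded up to 649808; 649,808 required, 649,945 in favor — approved.

Not approved — the B shares did not give the required vote.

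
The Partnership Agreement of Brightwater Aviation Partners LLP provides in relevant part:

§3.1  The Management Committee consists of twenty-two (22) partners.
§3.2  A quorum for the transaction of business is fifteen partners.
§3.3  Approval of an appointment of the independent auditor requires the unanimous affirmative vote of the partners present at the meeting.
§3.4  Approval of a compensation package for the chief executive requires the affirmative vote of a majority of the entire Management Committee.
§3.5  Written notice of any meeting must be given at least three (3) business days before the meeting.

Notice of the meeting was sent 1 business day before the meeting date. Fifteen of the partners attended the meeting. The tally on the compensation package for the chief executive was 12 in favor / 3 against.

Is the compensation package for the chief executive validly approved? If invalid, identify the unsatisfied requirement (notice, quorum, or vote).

Notice: 1 business day given; 3 required (1 < 3). Not satisfied.
Quorum: 15 present; quorum is 15. Satisfied.
Vote: the compensation package for the chief executive requires a majority of the entire Management Committee (22). A majority of 22 is 12, so 12 affirmative votes are needed; 12 voted in favor. Satisfied.

Invalid — notice requirement not satisfied.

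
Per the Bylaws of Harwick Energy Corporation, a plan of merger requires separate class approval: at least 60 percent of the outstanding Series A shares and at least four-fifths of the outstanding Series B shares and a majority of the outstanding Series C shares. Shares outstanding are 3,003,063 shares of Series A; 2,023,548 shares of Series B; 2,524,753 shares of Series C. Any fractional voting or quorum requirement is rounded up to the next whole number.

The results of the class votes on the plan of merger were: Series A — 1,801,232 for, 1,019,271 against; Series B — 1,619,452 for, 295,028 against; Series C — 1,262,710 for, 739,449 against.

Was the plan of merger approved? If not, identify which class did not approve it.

Series A: 3/5 of 3003063 = 1801837.80, rounded up to 1801838; 1,801,838 required, 1,801,232 in favor — not approved.
Series B: 4/5 of 2023548 = 1618838.40, rounded up to 1618839; 1,618,839 required, 1,619,452 in favor — approved.
Series C: a majority of 2524753 is 1262377; 1,262,377 required, 1,262,710 in favor — approved.

Not approved — the Series A shares did not give the required vote.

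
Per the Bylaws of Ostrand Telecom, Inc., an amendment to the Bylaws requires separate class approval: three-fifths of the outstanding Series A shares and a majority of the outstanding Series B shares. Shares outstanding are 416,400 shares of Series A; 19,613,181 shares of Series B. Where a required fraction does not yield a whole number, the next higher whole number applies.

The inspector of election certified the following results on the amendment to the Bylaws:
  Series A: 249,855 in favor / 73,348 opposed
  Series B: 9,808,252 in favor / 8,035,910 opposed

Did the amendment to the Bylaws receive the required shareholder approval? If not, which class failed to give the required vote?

Approved — every class gave the required vote.

Series A: 3/5 of 416400 = 249840; 249,840 required, 249,855 in favor — approved.
Series B: a majority of 19613181 is 9806591; 9,806,591 required, 9,808,252 in favor — approved.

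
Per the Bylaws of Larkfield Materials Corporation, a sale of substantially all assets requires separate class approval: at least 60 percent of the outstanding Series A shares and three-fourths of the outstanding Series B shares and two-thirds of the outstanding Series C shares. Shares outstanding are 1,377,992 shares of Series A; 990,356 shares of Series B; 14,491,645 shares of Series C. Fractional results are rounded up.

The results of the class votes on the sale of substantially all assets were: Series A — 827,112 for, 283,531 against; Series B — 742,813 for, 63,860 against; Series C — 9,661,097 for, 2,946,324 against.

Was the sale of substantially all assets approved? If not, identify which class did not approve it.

Approved — every class gave the required vote.

Series A: 3/5 of 1377992 = 826795.20, rounded up to 826796; 826,796 required, 827,112 in favor — approved.
Series B: 3/4 of 990356 = 742767; 742,767 required, 742,813 in favor — approved.
Series C: 2/3 of 14491645 = 9661096.67, rounded up to 9661097; 9,661,097 required, 9,661,097 in favor — approved.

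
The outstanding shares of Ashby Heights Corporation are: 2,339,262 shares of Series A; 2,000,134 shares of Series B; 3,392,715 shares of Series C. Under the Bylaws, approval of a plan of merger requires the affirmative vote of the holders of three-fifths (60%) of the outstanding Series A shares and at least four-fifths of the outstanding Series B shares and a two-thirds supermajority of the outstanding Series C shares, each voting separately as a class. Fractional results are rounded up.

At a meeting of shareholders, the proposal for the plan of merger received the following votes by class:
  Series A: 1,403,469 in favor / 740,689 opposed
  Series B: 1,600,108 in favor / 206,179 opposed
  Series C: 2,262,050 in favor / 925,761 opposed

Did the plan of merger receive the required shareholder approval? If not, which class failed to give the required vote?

Not approved — the Series A shares did not give the required vote.

Series A: 3/5 of 2339262 = 1403557.20, rounded up to 1403558; 1,403,558 required, 1,403,469 in favor — not approved.
Series B: 4/5 of 2000134 = 1600107.20, rounded up to 1600108; 1,600,108 required, 1,600,108 in favor — approved.
Series C: 2/3 of 3392715 = 2261810; 2,261,810 required, 2,262,050 in favor — approved.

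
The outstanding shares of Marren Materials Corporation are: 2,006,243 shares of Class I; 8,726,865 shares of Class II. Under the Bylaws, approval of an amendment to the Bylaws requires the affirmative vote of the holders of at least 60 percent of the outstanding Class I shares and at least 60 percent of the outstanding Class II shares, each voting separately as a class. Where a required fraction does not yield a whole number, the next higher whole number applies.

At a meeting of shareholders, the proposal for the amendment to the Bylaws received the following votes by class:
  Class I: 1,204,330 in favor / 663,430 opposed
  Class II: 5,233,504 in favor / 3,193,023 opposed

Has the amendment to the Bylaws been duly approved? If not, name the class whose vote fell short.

Class I: 3/5 of 2006243 = 1203745.80, rounded up to 1203746; 1,203,746 required, 1,204,330 in favor — approved.
Class II: 3/5 of 8726865 = 5236119; 5,236,119 required, 5,233,504 in favor — not approved.

Not approved — the Class II shares did not give the required vote.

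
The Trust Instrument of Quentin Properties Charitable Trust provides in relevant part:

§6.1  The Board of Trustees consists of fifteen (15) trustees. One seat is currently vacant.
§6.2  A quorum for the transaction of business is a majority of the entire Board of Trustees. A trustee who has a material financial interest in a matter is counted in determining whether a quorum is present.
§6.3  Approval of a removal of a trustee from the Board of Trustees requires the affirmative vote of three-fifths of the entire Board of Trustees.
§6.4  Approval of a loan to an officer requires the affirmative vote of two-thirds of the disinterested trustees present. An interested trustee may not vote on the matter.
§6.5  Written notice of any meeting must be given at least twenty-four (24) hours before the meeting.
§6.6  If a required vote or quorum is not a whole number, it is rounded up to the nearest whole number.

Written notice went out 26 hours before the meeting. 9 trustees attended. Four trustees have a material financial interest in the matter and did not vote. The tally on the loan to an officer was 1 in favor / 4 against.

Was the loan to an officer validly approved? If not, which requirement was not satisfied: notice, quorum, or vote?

Invalid — vote requirement not satisfied.

Notice: 26 hours given; 24 required (26 ≥ 24). Satisfied.
Quorum: 9 present (interested trustees count toward quorum); quorum is 8. Satisfied.
Vote: the loan to an officer requires two-thirds of the disinterested trustees present (9 − 4 = 5). 2/3 of 5 = 3.33, rounded up to 4, so 4 affirmative votes are needed; 1 voted in favor. Not satisfied.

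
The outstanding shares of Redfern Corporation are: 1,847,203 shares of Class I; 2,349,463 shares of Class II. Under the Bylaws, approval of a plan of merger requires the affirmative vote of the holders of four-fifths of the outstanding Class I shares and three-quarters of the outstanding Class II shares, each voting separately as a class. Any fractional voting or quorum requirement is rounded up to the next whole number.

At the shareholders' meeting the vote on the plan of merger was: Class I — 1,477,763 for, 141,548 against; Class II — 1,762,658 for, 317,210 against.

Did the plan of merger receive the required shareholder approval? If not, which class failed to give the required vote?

Class I: 4/5 of 1847203 = 1477762.40, rounded up to 1477763; 1,477,763 required, 1,477,763 in favor — approved.
Class II: 3/4 of 2349463 = 1762097.25, rounded up to 1762098; 1,762,098 required, 1,762,658 in favor — approved.

Approved — every class gave the required vote.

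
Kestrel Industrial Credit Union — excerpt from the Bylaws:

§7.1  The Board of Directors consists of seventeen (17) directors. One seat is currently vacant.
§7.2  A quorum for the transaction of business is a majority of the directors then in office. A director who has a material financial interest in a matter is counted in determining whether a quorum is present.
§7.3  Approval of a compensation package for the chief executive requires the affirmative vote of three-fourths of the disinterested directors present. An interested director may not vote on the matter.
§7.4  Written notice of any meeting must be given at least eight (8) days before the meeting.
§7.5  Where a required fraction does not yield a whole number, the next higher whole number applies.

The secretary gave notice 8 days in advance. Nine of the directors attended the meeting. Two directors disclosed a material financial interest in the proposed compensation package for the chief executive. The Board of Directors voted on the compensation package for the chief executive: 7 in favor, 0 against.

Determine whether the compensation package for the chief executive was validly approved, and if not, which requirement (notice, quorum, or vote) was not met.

Valid — all requirements satisfied.

Notice: 8 days given; 8 required (8 ≥ 8). Satisfied.
Quorum: 9 present (interested directors count toward quorum); quorum is 9. Satisfied.
Vote: the compensation package for the chief executive requires three-fourths of the disinterested directors present (9 − 2 = 7). 3/4 of 7 = 5.25, rounded up to 6, so 6 affirmative votes are needed; 7 voted in favor. Satisfied.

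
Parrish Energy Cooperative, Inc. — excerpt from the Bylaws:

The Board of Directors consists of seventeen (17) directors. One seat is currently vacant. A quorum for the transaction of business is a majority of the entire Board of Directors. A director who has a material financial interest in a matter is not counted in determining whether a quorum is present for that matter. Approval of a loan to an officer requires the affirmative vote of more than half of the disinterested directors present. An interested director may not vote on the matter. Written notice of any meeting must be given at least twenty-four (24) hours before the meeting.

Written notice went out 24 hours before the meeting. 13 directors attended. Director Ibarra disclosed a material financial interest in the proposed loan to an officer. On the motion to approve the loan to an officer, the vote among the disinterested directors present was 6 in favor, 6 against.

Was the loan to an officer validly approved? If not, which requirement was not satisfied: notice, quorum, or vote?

Invalid — vote requirement not satisfied.

Notice: 24 hours given; 24 required (24 ≥ 24). Satisfied.
Quorum: 13 present, but the 1 interested director does not count, leaving 12. Quorum is 9. Satisfied.
Vote: the loan to an officer requires a majority of the disinterested directors present (13 − 1 = 12). A majority of 12 is 7, so 7 affirmative votes are needed; 6 voted in favor. Not satisfied.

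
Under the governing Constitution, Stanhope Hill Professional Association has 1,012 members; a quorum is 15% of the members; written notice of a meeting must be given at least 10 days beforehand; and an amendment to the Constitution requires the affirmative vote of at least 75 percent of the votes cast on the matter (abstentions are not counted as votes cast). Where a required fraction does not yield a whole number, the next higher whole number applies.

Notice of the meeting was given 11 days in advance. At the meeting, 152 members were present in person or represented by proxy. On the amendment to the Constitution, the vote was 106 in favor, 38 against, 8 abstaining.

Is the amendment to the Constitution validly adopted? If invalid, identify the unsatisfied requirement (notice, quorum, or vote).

Notice: 11 days given; 10 required. Satisfied.
Quorum: 15% of 1,012 = 151.80, rounded up to 152; 152 present. Satisfied.
Vote: requires three-fourths of the votes cast (152 − 8 abstaining = 144); 3/4 of 144 = 108, so 108 needed; 106 in favor. Not satisfied.

Invalid — vote requirement not satisfied.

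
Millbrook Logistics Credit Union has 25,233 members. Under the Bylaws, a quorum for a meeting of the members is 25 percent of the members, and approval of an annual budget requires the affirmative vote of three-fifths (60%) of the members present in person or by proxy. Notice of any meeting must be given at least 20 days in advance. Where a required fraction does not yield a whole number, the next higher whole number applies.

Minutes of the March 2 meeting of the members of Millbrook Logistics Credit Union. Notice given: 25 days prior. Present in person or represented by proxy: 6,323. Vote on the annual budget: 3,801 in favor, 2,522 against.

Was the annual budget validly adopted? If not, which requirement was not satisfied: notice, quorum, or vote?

Notice: 25 days given; 20 required. Satisfied.
Quorum: 25% of 25,233 = 6,308.25, rounded up to 6,309; 6,323 present. Satisfied.
Vote: requires three-fifths of those present (6,323); 3/5 of 6323 = 3793.80, rounded up to 3794, so 3,794 needed; 3,801 in favor. Satisfied.

Valid — all requirements satisfied.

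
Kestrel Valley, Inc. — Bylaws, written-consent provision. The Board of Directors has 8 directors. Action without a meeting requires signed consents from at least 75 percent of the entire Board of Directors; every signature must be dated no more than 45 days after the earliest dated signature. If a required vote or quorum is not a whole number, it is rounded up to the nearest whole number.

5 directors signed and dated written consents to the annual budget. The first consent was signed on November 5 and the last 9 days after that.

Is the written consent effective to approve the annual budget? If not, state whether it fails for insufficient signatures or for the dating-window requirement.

Signatures required: at least 75 percent of 8 — 3/4 of 8 = 6, so 6 needed; 5 signed. Insufficient.
Dating window: the latest signature is 9 days after the earliest; the limit is 45 days. Within the window.

Not effective — insufficient signatures.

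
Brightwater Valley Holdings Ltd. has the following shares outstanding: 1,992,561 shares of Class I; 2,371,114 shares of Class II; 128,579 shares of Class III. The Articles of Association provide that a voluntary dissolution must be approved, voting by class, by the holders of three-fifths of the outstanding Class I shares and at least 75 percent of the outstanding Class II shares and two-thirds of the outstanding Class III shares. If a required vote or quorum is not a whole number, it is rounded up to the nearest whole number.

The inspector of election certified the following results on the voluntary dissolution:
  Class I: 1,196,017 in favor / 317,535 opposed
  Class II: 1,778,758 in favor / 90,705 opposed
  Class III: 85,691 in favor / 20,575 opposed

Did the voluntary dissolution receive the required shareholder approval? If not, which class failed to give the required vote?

Class I: 3/5 of 1992561 = 1195536.60, rounded up to 1195537; 1,195,537 required, 1,196,017 in favor — approved.
Class II: 3/4 of 2371114 = 1778335.50, rounded up to 1778336; 1,778,336 required, 1,778,758 in favor — approved.
Class III: 2/3 of 128579 = 85719.33, rounded up to 85720; 85,720 required, 85,691 in favor — not approved.

Not approved — the Class III shares did not give the required vote.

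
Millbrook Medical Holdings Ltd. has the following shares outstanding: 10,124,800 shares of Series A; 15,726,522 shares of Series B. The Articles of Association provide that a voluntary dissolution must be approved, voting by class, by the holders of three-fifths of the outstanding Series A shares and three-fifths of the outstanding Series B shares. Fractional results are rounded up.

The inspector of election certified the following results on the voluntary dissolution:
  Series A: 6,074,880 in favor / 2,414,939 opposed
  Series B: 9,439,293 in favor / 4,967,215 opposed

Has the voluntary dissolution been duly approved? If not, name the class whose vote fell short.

Approved — every class gave the required vote.

Series A: 3/5 of 10124800 = 6074880; 6,074,880 required, 6,074,880 in favor — approved.
Series B: 3/5 of 15726522 = 9435913.20, rounded up to 9435914; 9,435,914 required, 9,439,293 in favor — approved.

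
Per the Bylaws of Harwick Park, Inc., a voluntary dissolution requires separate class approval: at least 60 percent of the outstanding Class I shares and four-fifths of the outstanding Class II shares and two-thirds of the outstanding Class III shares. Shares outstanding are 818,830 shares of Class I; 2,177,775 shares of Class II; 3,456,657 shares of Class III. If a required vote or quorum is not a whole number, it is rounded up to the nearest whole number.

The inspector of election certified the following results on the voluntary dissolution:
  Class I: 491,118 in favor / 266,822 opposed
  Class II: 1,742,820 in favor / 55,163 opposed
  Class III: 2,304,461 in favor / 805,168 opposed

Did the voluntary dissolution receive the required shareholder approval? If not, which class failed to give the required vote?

Class I: 3/5 of 818830 = 491298; 491,298 required, 491,118 in favor — not approved.
Class II: 4/5 of 2177775 = 1742220; 1,742,220 required, 1,742,820 in favor — approved.
Class III: 2/3 of 3456657 = 2304438; 2,304,438 required, 2,304,461 in favor — approved.

Not approved — the Class I shares did not give the required vote.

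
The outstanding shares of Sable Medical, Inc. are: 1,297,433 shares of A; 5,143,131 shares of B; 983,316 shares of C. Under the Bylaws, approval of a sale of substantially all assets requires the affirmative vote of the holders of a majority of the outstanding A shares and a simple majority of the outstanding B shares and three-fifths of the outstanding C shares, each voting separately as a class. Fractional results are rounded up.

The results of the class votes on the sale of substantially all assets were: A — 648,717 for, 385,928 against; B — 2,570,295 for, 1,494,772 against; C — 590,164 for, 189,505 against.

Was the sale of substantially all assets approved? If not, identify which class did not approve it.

A: a majority of 1297433 is 648717; 648,717 required, 648,717 in favor — approved.
B: a majority of 5143131 is 2571566; 2,571,566 required, 2,570,295 in favor — not approved.
C: 3/5 of 983316 = 589989.60, rounded up to 589990; 589,990 required, 590,164 in favor — approved.

Not approved — the B shares did not give the required vote.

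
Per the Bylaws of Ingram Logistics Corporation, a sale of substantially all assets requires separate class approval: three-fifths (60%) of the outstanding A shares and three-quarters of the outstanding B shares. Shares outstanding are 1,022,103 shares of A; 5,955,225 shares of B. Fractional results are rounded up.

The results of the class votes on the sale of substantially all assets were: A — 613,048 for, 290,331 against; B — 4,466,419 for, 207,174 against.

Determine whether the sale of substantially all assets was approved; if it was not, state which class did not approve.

A: 3/5 of 1022103 = 613261.80, rounded up to 613262; 613,262 required, 613,048 in favor — not approved.
B: 3/4 of 5955225 = 4466418.75, rounded up to 4466419; 4,466,419 required, 4,466,419 in favor — approved.

Not approved — the A shares did not give the required vote.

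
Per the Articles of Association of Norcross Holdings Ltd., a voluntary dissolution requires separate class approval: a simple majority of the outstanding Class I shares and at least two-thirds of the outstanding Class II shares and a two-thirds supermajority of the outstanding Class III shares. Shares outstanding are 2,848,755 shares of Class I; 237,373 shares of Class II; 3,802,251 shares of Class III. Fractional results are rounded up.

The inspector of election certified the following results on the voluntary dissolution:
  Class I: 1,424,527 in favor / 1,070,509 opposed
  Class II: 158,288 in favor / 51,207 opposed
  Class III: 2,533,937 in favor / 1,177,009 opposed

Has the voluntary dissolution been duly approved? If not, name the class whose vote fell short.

Class I: a majority of 2848755 is 1424378; 1,424,378 required, 1,424,527 in favor — approved.
Class II: 2/3 of 237373 = 158248.67, rounded up to 158249; 158,249 required, 158,288 in favor — approved.
Class III: 2/3 of 3802251 = 2534834; 2,534,834 required, 2,533,937 in favor — not approved.

Not approved — the Class III shares did not give the required vote.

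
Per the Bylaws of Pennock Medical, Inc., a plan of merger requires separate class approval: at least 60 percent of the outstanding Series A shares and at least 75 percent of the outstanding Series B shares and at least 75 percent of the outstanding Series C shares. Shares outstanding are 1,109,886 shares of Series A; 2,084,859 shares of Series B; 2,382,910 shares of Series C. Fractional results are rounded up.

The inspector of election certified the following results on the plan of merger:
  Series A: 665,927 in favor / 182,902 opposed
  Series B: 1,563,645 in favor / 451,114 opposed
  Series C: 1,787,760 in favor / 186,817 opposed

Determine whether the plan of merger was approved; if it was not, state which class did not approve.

Series A: 3/5 of 1109886 = 665931.60, rounded up to 665932; 665,932 required, 665,927 in favor — not approved.
Series B: 3/4 of 2084859 = 1563644.25, rounded up to 1563645; 1,563,645 required, 1,563,645 in favor — approved.
Series C: 3/4 of 2382910 = 1787182.50, rounded up to 1787183; 1,787,183 required, 1,787,760 in favor — approved.

Not approved — the Series A shares did not give the required vote.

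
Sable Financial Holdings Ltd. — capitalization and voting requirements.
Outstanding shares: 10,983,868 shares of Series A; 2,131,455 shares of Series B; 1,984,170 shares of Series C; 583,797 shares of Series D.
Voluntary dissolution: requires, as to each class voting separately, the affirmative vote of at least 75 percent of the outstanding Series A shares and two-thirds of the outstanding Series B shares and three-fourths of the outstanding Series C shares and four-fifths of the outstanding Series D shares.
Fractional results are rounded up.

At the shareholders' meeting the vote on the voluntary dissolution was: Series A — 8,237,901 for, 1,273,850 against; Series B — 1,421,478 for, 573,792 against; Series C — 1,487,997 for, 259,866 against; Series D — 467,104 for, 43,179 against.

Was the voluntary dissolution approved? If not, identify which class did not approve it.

Not approved — the Series C shares did not give the required vote.

Series A: 3/4 of 10983868 = 8237901; 8,237,901 required, 8,237,901 in favor — approved.
Series B: 2/3 of 2131455 = 1420970; 1,420,970 required, 1,421,478 in favor — approved.
Series C: 3/4 of 1984170 = 1488127.50, rounded up to 1488128; 1,488,128 required, 1,487,997 in favor — not approved.
Series D: 4/5 of 583797 = 467037.60, rounded up to 467038; 467,038 required, 467,104 in favor — approved.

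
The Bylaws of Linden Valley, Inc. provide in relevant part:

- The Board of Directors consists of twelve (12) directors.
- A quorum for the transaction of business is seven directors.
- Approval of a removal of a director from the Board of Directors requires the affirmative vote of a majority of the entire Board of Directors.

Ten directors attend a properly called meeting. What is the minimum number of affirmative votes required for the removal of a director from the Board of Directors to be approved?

The removal of a director from the Board of Directors requires a majority of the entire Board of Directors (12).
A majority of 12 is 7.

7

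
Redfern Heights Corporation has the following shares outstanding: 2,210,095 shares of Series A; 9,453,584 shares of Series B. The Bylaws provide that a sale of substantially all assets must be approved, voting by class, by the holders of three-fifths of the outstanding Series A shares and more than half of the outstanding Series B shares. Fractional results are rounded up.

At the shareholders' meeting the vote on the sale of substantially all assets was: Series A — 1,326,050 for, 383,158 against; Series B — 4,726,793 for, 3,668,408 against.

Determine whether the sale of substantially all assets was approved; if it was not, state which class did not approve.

Series A: 3/5 of 2210095 = 1326057; 1,326,057 required, 1,326,050 in favor — not approved.
Series B: a majority of 9453584 is 4726793; 4,726,793 required, 4,726,793 in favor — approved.

Not approved — the Series A shares did not give the required vote.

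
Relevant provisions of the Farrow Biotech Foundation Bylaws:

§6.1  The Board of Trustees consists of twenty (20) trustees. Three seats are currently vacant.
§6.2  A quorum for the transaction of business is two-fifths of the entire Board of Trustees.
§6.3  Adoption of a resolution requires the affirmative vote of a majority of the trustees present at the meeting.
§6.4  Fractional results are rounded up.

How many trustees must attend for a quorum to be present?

8

2/5 of 20 = 8.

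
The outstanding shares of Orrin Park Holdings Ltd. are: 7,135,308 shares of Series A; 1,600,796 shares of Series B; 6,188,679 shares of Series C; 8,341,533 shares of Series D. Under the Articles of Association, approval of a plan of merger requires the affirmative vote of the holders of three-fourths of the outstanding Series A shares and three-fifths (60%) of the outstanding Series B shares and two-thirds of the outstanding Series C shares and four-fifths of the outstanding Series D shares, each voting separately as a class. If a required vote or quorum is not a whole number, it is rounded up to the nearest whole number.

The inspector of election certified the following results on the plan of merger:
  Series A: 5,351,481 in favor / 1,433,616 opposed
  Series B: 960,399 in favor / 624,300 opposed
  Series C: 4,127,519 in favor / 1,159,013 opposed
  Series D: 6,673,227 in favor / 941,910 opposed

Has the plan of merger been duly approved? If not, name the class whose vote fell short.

Series A: 3/4 of 7135308 = 5351481; 5,351,481 required, 5,351,481 in favor — approved.
Series B: 3/5 of 1600796 = 960477.60, rounded up to 960478; 960,478 required, 960,399 in favor — not approved.
Series C: 2/3 of 6188679 = 4125786; 4,125,786 required, 4,127,519 in favor — approved.
Series D: 4/5 of 8341533 = 6673226.40, rounded up to 6673227; 6,673,227 required, 6,673,227 in favor — approved.

Not approved — the Series B shares did not give the required vote.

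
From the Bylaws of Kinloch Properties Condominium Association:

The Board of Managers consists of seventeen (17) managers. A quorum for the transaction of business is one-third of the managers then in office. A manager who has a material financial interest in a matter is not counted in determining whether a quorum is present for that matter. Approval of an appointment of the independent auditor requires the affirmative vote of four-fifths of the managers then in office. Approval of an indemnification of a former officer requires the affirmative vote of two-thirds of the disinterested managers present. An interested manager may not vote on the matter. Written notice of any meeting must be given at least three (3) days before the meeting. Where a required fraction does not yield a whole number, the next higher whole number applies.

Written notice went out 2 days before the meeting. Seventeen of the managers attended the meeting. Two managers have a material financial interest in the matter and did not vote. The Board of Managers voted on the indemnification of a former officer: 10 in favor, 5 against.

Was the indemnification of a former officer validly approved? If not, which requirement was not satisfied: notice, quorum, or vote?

Invalid — notice requirement not satisfied.

Notice: 2 days given; 3 required (2 < 3). Not satisfied.
Quorum: 17 present, but the 2 interested managers do not count, leaving 15. Quorum is 6. Satisfied.
Vote: the indemnification of a former officer requires two-thirds of the disinterested managers present (17 − 2 = 15). 2/3 of 15 = 10, so 10 affirmative votes are needed; 10 voted in favor. Satisfied.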